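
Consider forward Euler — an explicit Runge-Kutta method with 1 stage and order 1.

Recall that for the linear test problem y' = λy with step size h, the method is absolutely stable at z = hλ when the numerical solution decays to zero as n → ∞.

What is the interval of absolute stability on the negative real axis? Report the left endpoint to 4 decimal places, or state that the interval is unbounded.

Test eqn y'=λy, z=hλ:
  order 1, 1-stage ⇒ R(z)=1+z
  (e.g. R(-0.62)=0.38000, |R|=0.38000)

Solve |R(x)|<1 on ℝ⁻.
x=-0.62: |R|=0.3800
|R(-1.61)|=0.6100 |R(-1.1)|=0.1000 |R(-0.51)|=0.4900
Bisect:
  x_lo=-2.6677 |R|=1.6677  x_hi=-0.0641 |R|=0.9359
  mid=-1.36592 |R|=0.36592 →hi
  mid=-2.01683 |R|=1.01683 →lo
  mid=-1.69137 |R|=0.69137 →hi
  mid=-1.85410 |R|=0.85410 →hi
  mid=-1.93546 |R|=0.93546 →hi
  mid=-1.97614 |R|=0.97614 →hi
  mid=-1.99648 |R|=0.99648 →hi
  mid=-2.00666 |R|=1.00666 →lo
  ...
  [-2.00014,-1.99998] ⇒ x*=-2.0000
Stable set (-2.0000, 0).

z∈(-2.0000,0).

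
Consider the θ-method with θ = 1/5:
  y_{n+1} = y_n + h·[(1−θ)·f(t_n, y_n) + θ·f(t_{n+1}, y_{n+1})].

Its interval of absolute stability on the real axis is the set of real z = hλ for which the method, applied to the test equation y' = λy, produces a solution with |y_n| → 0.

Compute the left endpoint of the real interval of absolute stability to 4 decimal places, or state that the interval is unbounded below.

z* = -3.3333.

On y'=λy, z=hλ:
  y_{n+1} = y_n + z·[4/5·y_n + 1/5·y_{n+1}] ⇒ (1 − 1/5z)y_{n+1} = (1 + 4/5z)y_n
  Hence R(z) = (1 + 4/5z)/(1 − 1/5z).

Need |R(x)|<1, x<0.
x=-1.65: |R|=0.2406
R=−1: 1+4/5x = −1+1/5x ⇒ -3/5x=2 ⇒ x=2/(-3/5)=-3.3333
Confirm numerically:
  x=-2.764: |R|=0.78001 <1
  x=-2.683: |R|=0.74606 <1
  x=-2.566: |R|=0.69574 <1
  x=-3.897: |R|=1.19006 >1
  x=-3.810: |R|=1.16232 >1
  x=-3.531: |R|=1.06951 >1
So |R|<1 on (-3.3333, 0).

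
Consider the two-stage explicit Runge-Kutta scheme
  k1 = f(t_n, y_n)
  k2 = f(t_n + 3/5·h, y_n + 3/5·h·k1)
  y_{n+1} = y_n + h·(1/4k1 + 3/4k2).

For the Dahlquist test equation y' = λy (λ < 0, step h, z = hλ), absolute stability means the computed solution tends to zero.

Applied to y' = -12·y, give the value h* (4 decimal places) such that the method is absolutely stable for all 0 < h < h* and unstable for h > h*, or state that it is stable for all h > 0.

With y'=λy (z=hλ):
  k1=λy_n ⇒ h·k1=z·y_n;  k2=λ(1+3/5z)y_n ⇒ h·k2=z(1+3/5z)y_n
  y_{n+1}/y_n = 1 + 1/4z + 3/4z(1+3/5z) = 1 + z + 9/20z²
  Hence R(z) = 1 + z + 9/20z².

Find x<0 with |R(x)|<1.
x=-1.23: |R|=0.4508
R=1: x+9/20x²=0 ⇒ x=−20/9=-2.2222; min R=1−1/(4·9/20)=0.4444>−1
Confirm numerically:
  x=-1.972: |R|=0.77795 <1
  x=-1.944: |R|=0.75661 <1
  x=-1.285: |R|=0.45805 <1
  x=-1.007: |R|=0.44932 <1
  x=-2.615: |R|=1.46220 >1
  x=-2.575: |R|=1.40878 >1
  x=-2.542: |R|=1.36579 >1
Interval (-2.2222, 0).

(-2.2222,0); λ=-12 ⇒ h* = (20/9)/12 = 0.1852.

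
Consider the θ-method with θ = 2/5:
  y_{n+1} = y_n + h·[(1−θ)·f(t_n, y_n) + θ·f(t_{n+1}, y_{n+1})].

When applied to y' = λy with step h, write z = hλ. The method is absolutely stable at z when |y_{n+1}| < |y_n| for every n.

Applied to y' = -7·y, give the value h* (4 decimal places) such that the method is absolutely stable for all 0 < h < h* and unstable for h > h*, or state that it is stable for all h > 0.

With y'=λy (z=hλ):
  y_{n+1} = y_n + z·[3/5·y_n + 2/5·y_{n+1}] ⇒ (1 − 2/5z)y_{n+1} = (1 + 3/5z)y_n
  ⇒ R(z) = (1 + 3/5z)/(1 − 2/5z).

Find x<0 with |R(x)|<1.
x=-0.45: |R|=0.6186
R=−1: 1+3/5x = −1+2/5x ⇒ -1/5x=2 ⇒ x=2/(-1/5)=-10.0000
Confirm numerically:
  x=-6.537: |R|=0.80840 <1
  x=-5.331: |R|=0.70189 <1
  x=-4.857: |R|=0.65047 <1
  x=-10.562: |R|=1.02151 >1
  x=-10.351: |R|=1.01366 >1
  x=-10.243: |R|=1.00953 >1
So |R|<1 on (-10.0000, 0).

(-10.0000,0); λ=-7 ⇒ h* = (10)/7 = 1.4286.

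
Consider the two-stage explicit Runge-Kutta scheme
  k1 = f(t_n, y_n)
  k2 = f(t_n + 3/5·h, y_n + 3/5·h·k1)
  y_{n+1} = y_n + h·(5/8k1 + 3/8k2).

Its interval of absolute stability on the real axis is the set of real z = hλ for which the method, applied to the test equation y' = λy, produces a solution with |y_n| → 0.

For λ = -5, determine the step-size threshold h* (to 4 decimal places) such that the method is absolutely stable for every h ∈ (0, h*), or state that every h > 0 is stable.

With y'=λy (z=hλ):
  k1=λy_n ⇒ h·k1=z·y_n;  k2=λ(1+3/5z)y_n ⇒ h·k2=z(1+3/5z)y_n
  y_{n+1}/y_n = 1 + 5/8z + 3/8z(1+3/5z) = 1 + z + 9/40z²
  ⇒ R(z) = 1 + z + 9/40z².

Solve |R(x)|<1 on ℝ⁻.
x=-0.64: |R|=0.4522
R=1: x+9/40x²=0 ⇒ x=−40/9=-4.4444; min R=1−1/(4·9/40)=-0.1111>−1
Confirm numerically:
  x=-3.870: |R|=0.49980 <1
  x=-2.198: |R|=0.11098 <1
  x=-1.991: |R|=0.09908 <1
  x=-4.504: |R|=1.06035 >1
  x=-4.473: |R|=1.02874 >1
So |R|<1 on (-4.4444, 0).

(-4.4444,0); λ=-5 ⇒ h* = (40/9)/5 = 0.8889.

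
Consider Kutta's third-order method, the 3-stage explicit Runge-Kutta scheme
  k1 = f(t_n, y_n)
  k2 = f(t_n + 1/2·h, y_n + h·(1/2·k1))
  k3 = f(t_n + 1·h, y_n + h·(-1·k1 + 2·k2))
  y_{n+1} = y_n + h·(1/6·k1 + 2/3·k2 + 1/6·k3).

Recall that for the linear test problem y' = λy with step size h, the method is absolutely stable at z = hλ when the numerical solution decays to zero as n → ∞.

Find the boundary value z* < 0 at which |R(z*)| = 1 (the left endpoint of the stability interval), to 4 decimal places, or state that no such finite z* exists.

z* = -2.5127.

Test eqn y'=λy, z=hλ:
  order 3, 3-stage ⇒ R(z)=1+z+z^2/2+z^3/6
  (e.g. R(-1.02)=0.32333, |R|=0.32333)

Boundary: |R(x)|=1, x<0.
x=-1.02: |R|=0.3233
|R(-2.7)|=1.3355 |R(-2.65)|=1.2404 |R(-1.62)|=0.0164
Bisect:
  x_lo=-3.0436 |R|=2.1109  x_hi=-0.1858 |R|=0.8304
  mid=-1.61467 |R|=0.01271 →hi
  mid=-2.32912 |R|=0.72256 →hi
  mid=-2.68635 |R|=1.30911 →lo
  mid=-2.50774 |R|=0.99179 →hi
  mid=-2.59705 |R|=1.14408 →lo
  mid=-2.55239 |R|=1.06639 →lo
  mid=-2.53007 |R|=1.02871 →lo
  mid=-2.51890 |R|=1.01015 →lo
  mid=-2.51332 |R|=1.00095 →lo
  mid=-2.51053 |R|=0.99636 →hi
  ...
  [-2.51280,-2.51262] ⇒ x*=-2.5127
Stable set (-2.5127, 0).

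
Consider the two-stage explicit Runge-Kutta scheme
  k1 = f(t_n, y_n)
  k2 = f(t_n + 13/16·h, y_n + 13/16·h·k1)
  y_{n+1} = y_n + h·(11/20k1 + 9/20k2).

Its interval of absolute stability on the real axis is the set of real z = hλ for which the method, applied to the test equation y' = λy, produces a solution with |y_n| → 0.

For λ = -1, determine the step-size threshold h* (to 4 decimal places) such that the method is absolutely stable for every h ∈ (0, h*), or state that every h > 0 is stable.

(-2.7350,0); λ=-1 ⇒ h* = (320/117)/1 = 2.7350.

On y'=λy, z=hλ:
  k1=λy_n ⇒ h·k1=z·y_n;  k2=λ(1+13/16z)y_n ⇒ h·k2=z(1+13/16z)y_n
  y_{n+1}/y_n = 1 + 11/20z + 9/20z(1+13/16z) = 1 + z + 117/320z²
  R(z) = 1 + z + 117/320z².

Find x<0 with |R(x)|<1.
x=-0.95: |R|=0.3800
R=1: x+117/320x²=0 ⇒ x=−320/117=-2.7350; min R=1−1/(4·117/320)=0.3162>−1
Confirm numerically:
  x=-2.300: |R|=0.63416 <1
  x=-1.815: |R|=0.38945 <1
  x=-1.644: |R|=0.34419 <1
  x=-1.505: |R|=0.32315 <1
  x=-3.264: |R|=1.63126 >1
  x=-2.921: |R|=1.19860 >1
  x=-2.905: |R|=1.18052 >1
So |R|<1 on (-2.7350, 0).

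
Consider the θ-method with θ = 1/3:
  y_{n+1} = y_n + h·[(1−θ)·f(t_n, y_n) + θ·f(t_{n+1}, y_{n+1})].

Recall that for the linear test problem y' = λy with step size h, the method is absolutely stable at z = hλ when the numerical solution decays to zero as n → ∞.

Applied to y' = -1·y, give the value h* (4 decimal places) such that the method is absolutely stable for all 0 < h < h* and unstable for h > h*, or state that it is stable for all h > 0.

Set f=λy, z=hλ:
  y_{n+1} = y_n + z·[2/3·y_n + 1/3·y_{n+1}] ⇒ (1 − 1/3z)y_{n+1} = (1 + 2/3z)y_n
  Hence R(z) = (1 + 2/3z)/(1 − 1/3z).

Boundary: |R(x)|=1, x<0.
x=-1.67: |R|=0.0728
R=−1: 1+2/3x = −1+1/3x ⇒ -1/3x=2 ⇒ x=2/(-1/3)=-6.0000
Confirm numerically:
  x=-5.204: |R|=0.90297 <1
  x=-4.844: |R|=0.85263 <1
  x=-3.616: |R|=0.63966 <1
  x=-6.123: |R|=1.01348 >1
  x=-6.042: |R|=1.00464 >1
Interval (-6.0000, 0).

(-6.0000,0); λ=-1 ⇒ h* = (6)/1 = 6.0000.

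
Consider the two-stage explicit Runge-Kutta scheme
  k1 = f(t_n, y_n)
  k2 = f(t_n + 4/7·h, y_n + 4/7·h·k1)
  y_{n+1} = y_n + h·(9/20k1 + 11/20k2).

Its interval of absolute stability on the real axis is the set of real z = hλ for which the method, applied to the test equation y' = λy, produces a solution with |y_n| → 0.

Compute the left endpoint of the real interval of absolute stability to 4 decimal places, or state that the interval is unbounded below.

left endpoint -3.1818.

Test eqn y'=λy, z=hλ:
  k1=λy_n ⇒ h·k1=z·y_n;  k2=λ(1+4/7z)y_n ⇒ h·k2=z(1+4/7z)y_n
  y_{n+1}/y_n = 1 + 9/20z + 11/20z(1+4/7z) = 1 + z + 11/35z²
  Hence R(z) = 1 + z + 11/35z².

Solve |R(x)|<1 on ℝ⁻.
x=-0.91: |R|=0.3503
R=1: x+11/35x²=0 ⇒ x=−35/11=-3.1818; min R=1−1/(4·11/35)=0.2045>−1
Confirm numerically:
  x=-2.648: |R|=0.55574 <1
  x=-2.094: |R|=0.28409 <1
  x=-1.957: |R|=0.24667 <1
  x=-3.776: |R|=1.70514 >1
  x=-3.670: |R|=1.56308 >1
So |R|<1 on (-3.1818, 0).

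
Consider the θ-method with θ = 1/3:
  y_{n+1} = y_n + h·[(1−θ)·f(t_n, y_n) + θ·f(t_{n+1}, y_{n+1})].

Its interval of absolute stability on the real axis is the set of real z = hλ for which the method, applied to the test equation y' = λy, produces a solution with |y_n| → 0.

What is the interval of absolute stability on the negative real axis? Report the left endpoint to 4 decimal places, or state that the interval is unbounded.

On y'=λy, z=hλ:
  y_{n+1} = y_n + z·[2/3·y_n + 1/3·y_{n+1}] ⇒ (1 − 1/3z)y_{n+1} = (1 + 2/3z)y_n
  ⇒ R(z) = (1 + 2/3z)/(1 − 1/3z).

Find x<0 with |R(x)|<1.
x=-1.28: |R|=0.1028
R=−1: 1+2/3x = −1+1/3x ⇒ -1/3x=2 ⇒ x=2/(-1/3)=-6.0000
Confirm numerically:
  x=-5.896: |R|=0.98831 <1
  x=-5.691: |R|=0.96445 <1
  x=-4.042: |R|=0.72195 <1
  x=-6.517: |R|=1.05432 >1
  x=-6.325: |R|=1.03485 >1
  x=-6.157: |R|=1.01715 >1
Interval (-6.0000, 0).

z∈(-6.0000,0).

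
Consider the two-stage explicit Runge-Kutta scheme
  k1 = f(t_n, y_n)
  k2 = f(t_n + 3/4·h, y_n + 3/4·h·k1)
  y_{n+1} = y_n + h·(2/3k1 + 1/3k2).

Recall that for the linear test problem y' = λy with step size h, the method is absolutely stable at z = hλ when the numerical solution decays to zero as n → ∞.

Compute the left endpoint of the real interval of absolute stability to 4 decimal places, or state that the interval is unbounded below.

left endpoint -4.0000.

On y'=λy, z=hλ:
  k1=λy_n ⇒ h·k1=z·y_n;  k2=λ(1+3/4z)y_n ⇒ h·k2=z(1+3/4z)y_n
  y_{n+1}/y_n = 1 + 2/3z + 1/3z(1+3/4z) = 1 + z + 1/4z²
  R(z) = 1 + z + 1/4z².

Need |R(x)|<1, x<0.
x=-1.04: |R|=0.2304
R=1: x+1/4x²=0 ⇒ x=−4=-4.0000; min R=1−1/(4·1/4)=0.0000>−1
Confirm numerically:
  x=-2.921: |R|=0.21206 <1
  x=-2.454: |R|=0.05153 <1
  x=-1.932: |R|=0.00116 <1
  x=-4.386: |R|=1.42325 >1
  x=-4.371: |R|=1.40541 >1
  x=-4.314: |R|=1.33865 >1
Interval (-4.0000, 0).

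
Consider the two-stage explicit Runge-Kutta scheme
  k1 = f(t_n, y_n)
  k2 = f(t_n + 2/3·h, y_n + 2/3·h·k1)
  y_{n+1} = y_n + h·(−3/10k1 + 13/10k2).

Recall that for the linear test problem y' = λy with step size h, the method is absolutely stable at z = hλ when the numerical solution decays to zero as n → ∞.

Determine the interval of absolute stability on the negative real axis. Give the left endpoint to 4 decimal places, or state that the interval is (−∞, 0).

z∈(-1.1538,0).

With y'=λy (z=hλ):
  k1=λy_n ⇒ h·k1=z·y_n;  k2=λ(1+2/3z)y_n ⇒ h·k2=z(1+2/3z)y_n
  y_{n+1}/y_n = 1 − 3/10z + 13/10z(1+2/3z) = 1 + z + 13/15z²
  so R(z) = 1 + z + 13/15z².

Boundary: |R(x)|=1, x<0.
x=-1.75: |R|=1.9042
R=1: x+13/15x²=0 ⇒ x=−15/13=-1.1538; min R=1−1/(4·13/15)=0.7115>−1
Confirm numerically:
  x=-0.869: |R|=0.78547 <1
  x=-0.668: |R|=0.71873 <1
  x=-0.589: |R|=0.71166 <1
  x=-1.323: |R|=1.19395 >1
  x=-1.282: |R|=1.14239 >1
  x=-1.184: |R|=1.03094 >1
Stable set (-1.1538, 0).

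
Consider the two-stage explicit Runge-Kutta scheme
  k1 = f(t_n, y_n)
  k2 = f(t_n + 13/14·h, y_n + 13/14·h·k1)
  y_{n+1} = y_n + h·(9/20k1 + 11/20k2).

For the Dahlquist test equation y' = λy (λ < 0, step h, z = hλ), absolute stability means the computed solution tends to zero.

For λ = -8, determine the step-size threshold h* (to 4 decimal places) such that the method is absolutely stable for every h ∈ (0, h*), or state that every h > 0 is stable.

With y'=λy (z=hλ):
  k1=λy_n ⇒ h·k1=z·y_n;  k2=λ(1+13/14z)y_n ⇒ h·k2=z(1+13/14z)y_n
  y_{n+1}/y_n = 1 + 9/20z + 11/20z(1+13/14z) = 1 + z + 143/280z²
  R(z) = 1 + z + 143/280z².

Solve |R(x)|<1 on ℝ⁻.
x=-1.13: |R|=0.5221
R=1: x+143/280x²=0 ⇒ x=−280/143=-1.9580; min R=1−1/(4·143/280)=0.5105>−1
Confirm numerically:
  x=-1.916: |R|=0.95886 <1
  x=-1.646: |R|=0.73769 <1
  x=-1.256: |R|=0.54967 <1
  x=-2.464: |R|=1.63670 >1
  x=-2.448: |R|=1.61256 >1
  x=-2.388: |R|=1.52437 >1
So |R|<1 on (-1.9580, 0).

(-1.9580,0); λ=-8 ⇒ h* = (280/143)/8 = 0.2448.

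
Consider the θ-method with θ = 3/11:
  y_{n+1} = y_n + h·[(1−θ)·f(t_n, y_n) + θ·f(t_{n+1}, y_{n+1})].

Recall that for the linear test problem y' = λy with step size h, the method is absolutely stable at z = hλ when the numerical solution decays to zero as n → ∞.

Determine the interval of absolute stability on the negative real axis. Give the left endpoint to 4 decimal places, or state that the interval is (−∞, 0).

(-4.4000, 0).

Test eqn y'=λy, z=hλ:
  y_{n+1} = y_n + z·[8/11·y_n + 3/11·y_{n+1}] ⇒ (1 − 3/11z)y_{n+1} = (1 + 8/11z)y_n
  R(z) = (1 + 8/11z)/(1 − 3/11z).

Solve |R(x)|<1 on ℝ⁻.
x=-1.36: |R|=0.0080
R=−1: 1+8/11x = −1+3/11x ⇒ -5/11x=2 ⇒ x=2/(-5/11)=-4.4000
Confirm numerically:
  x=-4.162: |R|=0.94933 <1
  x=-3.405: |R|=0.76550 <1
  x=-3.388: |R|=0.76091 <1
  x=-3.337: |R|=0.74704 <1
  x=-4.919: |R|=1.10075 >1
  x=-4.556: |R|=1.03162 >1
So |R|<1 on (-4.4000, 0).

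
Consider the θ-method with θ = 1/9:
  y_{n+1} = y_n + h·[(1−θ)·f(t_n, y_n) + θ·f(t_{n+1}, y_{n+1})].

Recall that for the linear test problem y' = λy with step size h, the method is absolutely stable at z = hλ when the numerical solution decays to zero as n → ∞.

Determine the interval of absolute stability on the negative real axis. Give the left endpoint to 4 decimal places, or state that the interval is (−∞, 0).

Test eqn y'=λy, z=hλ:
  y_{n+1} = y_n + z·[8/9·y_n + 1/9·y_{n+1}] ⇒ (1 − 1/9z)y_{n+1} = (1 + 8/9z)y_n
  R(z) = (1 + 8/9z)/(1 − 1/9z).

Boundary: |R(x)|=1, x<0.
x=-0.53: |R|=0.4995
R=−1: 1+8/9x = −1+1/9x ⇒ -7/9x=2 ⇒ x=2/(-7/9)=-2.5714
Confirm numerically:
  x=-2.448: |R|=0.92453 <1
  x=-1.712: |R|=0.43839 <1
  x=-1.688: |R|=0.42141 <1
  x=-3.154: |R|=1.33553 >1
  x=-2.721: |R|=1.08933 >1
Interval (-2.5714, 0).

z∈(-2.5714,0).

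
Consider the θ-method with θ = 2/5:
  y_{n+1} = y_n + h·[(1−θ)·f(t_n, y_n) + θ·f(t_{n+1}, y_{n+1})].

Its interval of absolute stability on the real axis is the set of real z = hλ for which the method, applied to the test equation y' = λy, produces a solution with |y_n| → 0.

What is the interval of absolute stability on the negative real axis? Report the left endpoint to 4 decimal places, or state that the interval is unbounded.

With y'=λy (z=hλ):
  y_{n+1} = y_n + z·[3/5·y_n + 2/5·y_{n+1}] ⇒ (1 − 2/5z)y_{n+1} = (1 + 3/5z)y_n
  Hence R(z) = (1 + 3/5z)/(1 − 2/5z).

Solve |R(x)|<1 on ℝ⁻.
x=-0.98: |R|=0.2960
R=−1: 1+3/5x = −1+2/5x ⇒ -1/5x=2 ⇒ x=2/(-1/5)=-10.0000
Confirm numerically:
  x=-6.666: |R|=0.81813 <1
  x=-5.647: |R|=0.73285 <1
  x=-4.382: |R|=0.59183 <1
  x=-4.131: |R|=0.55746 <1
  x=-10.306: |R|=1.01195 >1
  x=-10.228: |R|=1.00896 >1
Stable set (-10.0000, 0).

(-10.0000, 0).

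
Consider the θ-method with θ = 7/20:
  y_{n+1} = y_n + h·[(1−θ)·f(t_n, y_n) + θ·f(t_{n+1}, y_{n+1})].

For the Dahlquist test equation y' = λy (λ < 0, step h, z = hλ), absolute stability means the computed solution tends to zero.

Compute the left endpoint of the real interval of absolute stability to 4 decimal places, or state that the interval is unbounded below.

Test eqn y'=λy, z=hλ:
  y_{n+1} = y_n + z·[13/20·y_n + 7/20·y_{n+1}] ⇒ (1 − 7/20z)y_{n+1} = (1 + 13/20z)y_n
  ⇒ R(z) = (1 + 13/20z)/(1 − 7/20z).

Find x<0 with |R(x)|<1.
x=-0.99: |R|=0.2648
R=−1: 1+13/20x = −1+7/20x ⇒ -3/10x=2 ⇒ x=2/(-3/10)=-6.6667
Confirm numerically:
  x=-5.613: |R|=0.89337 <1
  x=-5.232: |R|=0.84798 <1
  x=-4.993: |R|=0.81726 <1
  x=-7.262: |R|=1.05043 >1
  x=-7.158: |R|=1.04205 >1
  x=-7.146: |R|=1.04107 >1
So |R|<1 on (-6.6667, 0).

left endpoint -6.6667.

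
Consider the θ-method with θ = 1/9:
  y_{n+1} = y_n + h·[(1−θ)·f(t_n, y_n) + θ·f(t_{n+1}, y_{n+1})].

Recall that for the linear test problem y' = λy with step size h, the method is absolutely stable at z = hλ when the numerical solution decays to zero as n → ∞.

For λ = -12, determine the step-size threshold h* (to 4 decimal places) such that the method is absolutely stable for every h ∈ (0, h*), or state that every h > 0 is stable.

With y'=λy (z=hλ):
  y_{n+1} = y_n + z·[8/9·y_n + 1/9·y_{n+1}] ⇒ (1 − 1/9z)y_{n+1} = (1 + 8/9z)y_n
  R(z) = (1 + 8/9z)/(1 − 1/9z).

Solve |R(x)|<1 on ℝ⁻.
x=-1.41: |R|=0.2190
R=−1: 1+8/9x = −1+1/9x ⇒ -7/9x=2 ⇒ x=2/(-7/9)=-2.5714
Confirm numerically:
  x=-1.582: |R|=0.34549 <1
  x=-1.467: |R|=0.26139 <1
  x=-1.436: |R|=0.23841 <1
  x=-3.021: |R|=1.26179 >1
  x=-2.849: |R|=1.16398 >1
Stable set (-2.5714, 0).

(-2.5714,0); λ=-12 ⇒ h* = (18/7)/12 = 0.2143.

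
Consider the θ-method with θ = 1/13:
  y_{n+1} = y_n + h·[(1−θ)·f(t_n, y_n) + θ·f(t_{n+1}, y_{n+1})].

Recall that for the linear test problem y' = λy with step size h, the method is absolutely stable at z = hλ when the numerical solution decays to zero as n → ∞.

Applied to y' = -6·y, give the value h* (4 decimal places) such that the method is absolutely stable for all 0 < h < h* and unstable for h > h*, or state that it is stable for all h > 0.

(-2.3636,0); λ=-6 ⇒ h* = (26/11)/6 = 0.3939.

Set f=λy, z=hλ:
  y_{n+1} = y_n + z·[12/13·y_n + 1/13·y_{n+1}] ⇒ (1 − 1/13z)y_{n+1} = (1 + 12/13z)y_n
  so R(z) = (1 + 12/13z)/(1 − 1/13z).

Solve |R(x)|<1 on ℝ⁻.
x=-0.4: |R|=0.6119
R=−1: 1+12/13x = −1+1/13x ⇒ -11/13x=2 ⇒ x=2/(-11/13)=-2.3636
Confirm numerically:
  x=-2.165: |R|=0.85592 <1
  x=-2.146: |R|=0.84194 <1
  x=-1.186: |R|=0.08685 <1
  x=-1.090: |R|=0.00568 <1
  x=-2.839: |R|=1.33013 >1
  x=-2.551: |R|=1.13253 >1
Interval (-2.3636, 0).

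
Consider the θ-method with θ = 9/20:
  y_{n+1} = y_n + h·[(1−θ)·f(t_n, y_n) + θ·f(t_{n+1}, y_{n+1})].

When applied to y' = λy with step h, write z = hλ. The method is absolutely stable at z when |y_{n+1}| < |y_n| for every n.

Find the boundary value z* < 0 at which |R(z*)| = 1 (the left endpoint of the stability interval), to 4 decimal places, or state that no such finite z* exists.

z* = -20.0000.

Set f=λy, z=hλ:
  y_{n+1} = y_n + z·[11/20·y_n + 9/20·y_{n+1}] ⇒ (1 − 9/20z)y_{n+1} = (1 + 11/20z)y_n
  R(z) = (1 + 11/20z)/(1 − 9/20z).

Find x<0 with |R(x)|<1.
x=-0.43: |R|=0.6397
R=−1: 1+11/20x = −1+9/20x ⇒ -1/10x=2 ⇒ x=2/(-1/10)=-20.0000
Confirm numerically:
  x=-11.416: |R|=0.86013 <1
  x=-11.002: |R|=0.84880 <1
  x=-8.080: |R|=0.74288 <1
  x=-20.517: |R|=1.00505 >1
  x=-20.434: |R|=1.00426 >1
  x=-20.367: |R|=1.00361 >1
Interval (-20.0000, 0).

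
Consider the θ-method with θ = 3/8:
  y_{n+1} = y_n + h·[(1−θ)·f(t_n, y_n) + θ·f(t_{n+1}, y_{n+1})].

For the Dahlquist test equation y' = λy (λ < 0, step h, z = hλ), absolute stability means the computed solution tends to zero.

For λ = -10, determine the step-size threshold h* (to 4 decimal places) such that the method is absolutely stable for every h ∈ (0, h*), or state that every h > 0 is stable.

Set f=λy, z=hλ:
  y_{n+1} = y_n + z·[5/8·y_n + 3/8·y_{n+1}] ⇒ (1 − 3/8z)y_{n+1} = (1 + 5/8z)y_n
  Hence R(z) = (1 + 5/8z)/(1 − 3/8z).

Boundary: |R(x)|=1, x<0.
x=-0.71: |R|=0.4393
R=−1: 1+5/8x = −1+3/8x ⇒ -1/4x=2 ⇒ x=2/(-1/4)=-8.0000
Confirm numerically:
  x=-7.074: |R|=0.93662 <1
  x=-6.107: |R|=0.85616 <1
  x=-3.690: |R|=0.54798 <1
  x=-8.573: |R|=1.03399 >1
  x=-8.552: |R|=1.03280 >1
  x=-8.071: |R|=1.00441 >1
Interval (-8.0000, 0).

(-8.0000,0); λ=-10 ⇒ h* = (8)/10 = 0.8000.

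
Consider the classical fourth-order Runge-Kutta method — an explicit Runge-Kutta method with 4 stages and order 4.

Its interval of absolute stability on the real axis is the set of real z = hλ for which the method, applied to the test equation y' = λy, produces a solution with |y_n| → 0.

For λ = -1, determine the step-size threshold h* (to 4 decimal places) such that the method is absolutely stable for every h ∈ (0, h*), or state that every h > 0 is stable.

(-2.7853,0); λ=-1 ⇒ h* = 2.7853.

Test eqn y'=λy, z=hλ:
  order 4, 4-stage ⇒ R(z)=1+z+z^2/2+z^3/6+z^4/24
  (e.g. R(-0.42)=0.65715, |R|=0.65715)

Find x<0 with |R(x)|<1.
x=-0.42: |R|=0.6571
|R(-2.95)|=1.2781 |R(-2.69)|=0.8656 |R(-2.07)|=0.3592
Bisect:
  x_lo=-3.1711 |R|=1.7556  x_hi=-0.3359 |R|=0.7147
  mid=-1.75353 |R|=0.27921 →hi
  mid=-2.46233 |R|=0.61269 →hi
  mid=-2.81674 |R|=1.04845 →lo
  mid=-2.63953 |R|=0.80158 →hi
  mid=-2.72813 |R|=0.91719 →hi
  mid=-2.77244 |R|=0.98079 →hi
  mid=-2.79459 |R|=1.01410 →lo
  ...
  [-2.78541,-2.78524] ⇒ x*=-2.7853
Interval (-2.7853, 0).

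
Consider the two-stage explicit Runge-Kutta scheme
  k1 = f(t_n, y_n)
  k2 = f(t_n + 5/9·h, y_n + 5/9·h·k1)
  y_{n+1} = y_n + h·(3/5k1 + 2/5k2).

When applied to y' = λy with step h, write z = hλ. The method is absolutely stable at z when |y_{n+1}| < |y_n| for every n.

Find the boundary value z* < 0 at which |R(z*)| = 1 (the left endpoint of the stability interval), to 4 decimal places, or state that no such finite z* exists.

Set f=λy, z=hλ:
  k1=λy_n ⇒ h·k1=z·y_n;  k2=λ(1+5/9z)y_n ⇒ h·k2=z(1+5/9z)y_n
  y_{n+1}/y_n = 1 + 3/5z + 2/5z(1+5/9z) = 1 + z + 2/9z²
  ⇒ R(z) = 1 + z + 2/9z².

Boundary: |R(x)|=1, x<0.
x=-0.42: |R|=0.6192
R=1: x+2/9x²=0 ⇒ x=−9/2=-4.5000; min R=1−1/(4·2/9)=-0.1250>−1
Confirm numerically:
  x=-4.327: |R|=0.83365 <1
  x=-3.724: |R|=0.35782 <1
  x=-3.636: |R|=0.30189 <1
  x=-5.063: |R|=1.63344 >1
  x=-5.045: |R|=1.61101 >1
  x=-4.756: |R|=1.27056 >1
Interval (-4.5000, 0).

z* = -4.5000.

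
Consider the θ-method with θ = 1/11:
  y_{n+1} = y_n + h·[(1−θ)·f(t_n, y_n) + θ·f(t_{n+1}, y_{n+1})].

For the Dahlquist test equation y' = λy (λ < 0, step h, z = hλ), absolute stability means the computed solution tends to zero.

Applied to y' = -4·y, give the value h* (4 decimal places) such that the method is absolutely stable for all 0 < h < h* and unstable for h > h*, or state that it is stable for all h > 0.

(-2.4444,0); λ=-4 ⇒ h* = (22/9)/4 = 0.6111.

Set f=λy, z=hλ:
  y_{n+1} = y_n + z·[10/11·y_n + 1/11·y_{n+1}] ⇒ (1 − 1/11z)y_{n+1} = (1 + 10/11z)y_n
  so R(z) = (1 + 10/11z)/(1 − 1/11z).

Find x<0 with |R(x)|<1.
x=-1.78: |R|=0.5321
R=−1: 1+10/11x = −1+1/11x ⇒ -9/11x=2 ⇒ x=2/(-9/11)=-2.4444
Confirm numerically:
  x=-2.301: |R|=0.90294 <1
  x=-1.352: |R|=0.20402 <1
  x=-1.228: |R|=0.10468 <1
  x=-3.006: |R|=1.36085 >1
  x=-2.907: |R|=1.29935 >1
  x=-2.494: |R|=1.03305 >1
Stable set (-2.4444, 0).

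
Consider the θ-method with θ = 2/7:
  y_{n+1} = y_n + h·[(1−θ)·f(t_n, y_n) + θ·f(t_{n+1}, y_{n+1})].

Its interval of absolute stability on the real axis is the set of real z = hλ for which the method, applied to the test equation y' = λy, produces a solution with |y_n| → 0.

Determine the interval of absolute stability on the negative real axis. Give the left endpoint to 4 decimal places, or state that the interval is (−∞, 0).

(-4.6667, 0).

With y'=λy (z=hλ):
  y_{n+1} = y_n + z·[5/7·y_n + 2/7·y_{n+1}] ⇒ (1 − 2/7z)y_{n+1} = (1 + 5/7z)y_n
  ⇒ R(z) = (1 + 5/7z)/(1 − 2/7z).

Find x<0 with |R(x)|<1.
x=-0.37: |R|=0.6654
R=−1: 1+5/7x = −1+2/7x ⇒ -3/7x=2 ⇒ x=2/(-3/7)=-4.6667
Confirm numerically:
  x=-4.036: |R|=0.87447 <1
  x=-3.872: |R|=0.83831 <1
  x=-1.906: |R|=0.23400 <1
  x=-5.128: |R|=1.08020 >1
  x=-5.092: |R|=1.07426 >1
So |R|<1 on (-4.6667, 0).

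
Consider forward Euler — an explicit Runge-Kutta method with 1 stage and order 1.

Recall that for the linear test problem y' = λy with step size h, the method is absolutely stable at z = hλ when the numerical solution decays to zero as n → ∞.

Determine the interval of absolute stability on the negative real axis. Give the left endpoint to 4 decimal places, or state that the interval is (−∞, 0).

(-2.0000, 0).

Test eqn y'=λy, z=hλ:
  order 1, 1-stage ⇒ R(z)=1+z
  (e.g. R(-0.3)=0.70000, |R|=0.70000)

Need |R(x)|<1, x<0.
x=-0.3: |R|=0.7000
|R(-2.07)|=1.0700 |R(-1.91)|=0.9100 |R(-1.07)|=0.0700
Bisect:
  x_lo=-2.5423 |R|=1.5423  x_hi=-0.3687 |R|=0.6313
  mid=-1.45551 |R|=0.45551 →hi
  mid=-1.99892 |R|=0.99892 →hi
  mid=-2.27063 |R|=1.27063 →lo
  mid=-2.13478 |R|=1.13478 →lo
  mid=-2.06685 |R|=1.06685 →lo
  mid=-2.03289 |R|=1.03289 →lo
  mid=-2.01591 |R|=1.01591 →lo
  mid=-2.00742 |R|=1.00742 →lo
  mid=-2.00317 |R|=1.00317 →lo
  ...
  [-2.00012,-1.99999] ⇒ x*=-2.0000
Stable set (-2.0000, 0).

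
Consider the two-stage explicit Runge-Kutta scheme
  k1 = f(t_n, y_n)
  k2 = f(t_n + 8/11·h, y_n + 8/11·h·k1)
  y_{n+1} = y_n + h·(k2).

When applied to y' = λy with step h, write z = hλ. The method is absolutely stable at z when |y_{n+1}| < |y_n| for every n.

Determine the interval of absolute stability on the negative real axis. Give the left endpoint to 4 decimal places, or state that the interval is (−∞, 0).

With y'=λy (z=hλ):
  k1=λy_n ⇒ h·k1=z·y_n;  k2=λ(1+8/11z)y_n ⇒ h·k2=z(1+8/11z)y_n
  y_{n+1}/y_n = 1 + z(1+8/11z) = 1 + z + 8/11z²
  Hence R(z) = 1 + z + 8/11z².

Find x<0 with |R(x)|<1.
x=-0.78: |R|=0.6625
R=1: x+8/11x²=0 ⇒ x=−11/8=-1.3750; min R=1−1/(4·8/11)=0.6562>−1
Confirm numerically:
  x=-0.893: |R|=0.68696 <1
  x=-0.839: |R|=0.67294 <1
  x=-0.814: |R|=0.66789 <1
  x=-1.761: |R|=1.49436 >1
  x=-1.495: |R|=1.13047 >1
  x=-1.481: |R|=1.11417 >1
So |R|<1 on (-1.3750, 0).

z∈(-1.3750,0).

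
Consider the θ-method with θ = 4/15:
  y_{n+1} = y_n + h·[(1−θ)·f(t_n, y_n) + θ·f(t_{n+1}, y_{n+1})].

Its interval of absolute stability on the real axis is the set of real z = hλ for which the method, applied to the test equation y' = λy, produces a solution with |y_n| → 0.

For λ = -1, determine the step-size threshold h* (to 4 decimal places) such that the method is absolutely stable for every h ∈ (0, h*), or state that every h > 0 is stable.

Test eqn y'=λy, z=hλ:
  y_{n+1} = y_n + z·[11/15·y_n + 4/15·y_{n+1}] ⇒ (1 − 4/15z)y_{n+1} = (1 + 11/15z)y_n
  ⇒ R(z) = (1 + 11/15z)/(1 − 4/15z).

Find x<0 with |R(x)|<1.
x=-1.56: |R|=0.1017
R=−1: 1+11/15x = −1+4/15x ⇒ -7/15x=2 ⇒ x=2/(-7/15)=-4.2857
Confirm numerically:
  x=-3.796: |R|=0.88643 <1
  x=-3.234: |R|=0.73647 <1
  x=-2.515: |R|=0.50539 <1
  x=-1.762: |R|=0.19875 <1
  x=-4.797: |R|=1.10469 >1
  x=-4.473: |R|=1.03986 >1
So |R|<1 on (-4.2857, 0).

(-4.2857,0); λ=-1 ⇒ h* = (30/7)/1 = 4.2857.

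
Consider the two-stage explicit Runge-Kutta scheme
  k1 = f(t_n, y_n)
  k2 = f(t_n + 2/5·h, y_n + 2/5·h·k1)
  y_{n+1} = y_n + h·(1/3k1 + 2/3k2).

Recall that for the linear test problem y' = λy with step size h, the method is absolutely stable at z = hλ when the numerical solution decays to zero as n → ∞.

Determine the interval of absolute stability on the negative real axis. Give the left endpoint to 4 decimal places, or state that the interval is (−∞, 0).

With y'=λy (z=hλ):
  k1=λy_n ⇒ h·k1=z·y_n;  k2=λ(1+2/5z)y_n ⇒ h·k2=z(1+2/5z)y_n
  y_{n+1}/y_n = 1 + 1/3z + 2/3z(1+2/5z) = 1 + z + 4/15z²
  so R(z) = 1 + z + 4/15z².

Find x<0 with |R(x)|<1.
x=-1.1: |R|=0.2227
R=1: x+4/15x²=0 ⇒ x=−15/4=-3.7500; min R=1−1/(4·4/15)=0.0625>−1
Confirm numerically:
  x=-2.618: |R|=0.20971 <1
  x=-1.751: |R|=0.06660 <1
  x=-1.646: |R|=0.07648 <1
  x=-4.299: |R|=1.62937 >1
  x=-4.255: |R|=1.57301 >1
Stable set (-3.7500, 0).

(-3.7500, 0).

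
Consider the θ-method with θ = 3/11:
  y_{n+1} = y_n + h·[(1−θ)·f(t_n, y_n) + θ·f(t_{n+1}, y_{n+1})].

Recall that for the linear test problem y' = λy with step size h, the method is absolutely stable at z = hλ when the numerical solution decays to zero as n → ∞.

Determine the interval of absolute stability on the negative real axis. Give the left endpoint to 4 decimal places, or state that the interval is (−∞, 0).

z∈(-4.4000,0).

Test eqn y'=λy, z=hλ:
  y_{n+1} = y_n + z·[8/11·y_n + 3/11·y_{n+1}] ⇒ (1 − 3/11z)y_{n+1} = (1 + 8/11z)y_n
  R(z) = (1 + 8/11z)/(1 − 3/11z).

Solve |R(x)|<1 on ℝ⁻.
x=-1.14: |R|=0.1304
R=−1: 1+8/11x = −1+3/11x ⇒ -5/11x=2 ⇒ x=2/(-5/11)=-4.4000
Confirm numerically:
  x=-3.707: |R|=0.84336 <1
  x=-3.383: |R|=0.75956 <1
  x=-3.197: |R|=0.70788 <1
  x=-4.846: |R|=1.08732 >1
  x=-4.836: |R|=1.08546 >1
  x=-4.551: |R|=1.03063 >1
Stable set (-4.4000, 0).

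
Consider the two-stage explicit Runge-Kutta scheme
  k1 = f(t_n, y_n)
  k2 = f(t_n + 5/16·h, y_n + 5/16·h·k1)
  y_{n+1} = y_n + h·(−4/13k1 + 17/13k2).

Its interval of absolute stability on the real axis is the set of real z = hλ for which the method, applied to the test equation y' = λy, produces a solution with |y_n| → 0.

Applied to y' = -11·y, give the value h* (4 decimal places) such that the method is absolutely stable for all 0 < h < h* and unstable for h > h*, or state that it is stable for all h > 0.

Set f=λy, z=hλ:
  k1=λy_n ⇒ h·k1=z·y_n;  k2=λ(1+5/16z)y_n ⇒ h·k2=z(1+5/16z)y_n
  y_{n+1}/y_n = 1 − 4/13z + 17/13z(1+5/16z) = 1 + z + 85/208z²
  Hence R(z) = 1 + z + 85/208z².

Find x<0 with |R(x)|<1.
x=-0.87: |R|=0.4393
R=1: x+85/208x²=0 ⇒ x=−208/85=-2.4471; min R=1−1/(4·85/208)=0.3882>−1
Confirm numerically:
  x=-2.323: |R|=0.88223 <1
  x=-2.163: |R|=0.74892 <1
  x=-1.925: |R|=0.58932 <1
  x=-2.880: |R|=1.50954 >1
  x=-2.547: |R|=1.10402 >1
Stable set (-2.4471, 0).

(-2.4471,0); λ=-11 ⇒ h* = (208/85)/11 = 0.2225.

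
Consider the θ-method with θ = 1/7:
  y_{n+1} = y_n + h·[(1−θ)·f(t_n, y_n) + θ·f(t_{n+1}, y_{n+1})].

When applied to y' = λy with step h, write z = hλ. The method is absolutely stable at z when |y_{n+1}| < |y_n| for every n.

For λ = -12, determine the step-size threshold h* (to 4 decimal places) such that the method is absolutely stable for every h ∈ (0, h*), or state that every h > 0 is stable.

(-2.8000,0); λ=-12 ⇒ h* = (14/5)/12 = 0.2333.

On y'=λy, z=hλ:
  y_{n+1} = y_n + z·[6/7·y_n + 1/7·y_{n+1}] ⇒ (1 − 1/7z)y_{n+1} = (1 + 6/7z)y_n
  R(z) = (1 + 6/7z)/(1 − 1/7z).

Find x<0 with |R(x)|<1.
x=-0.44: |R|=0.5860
R=−1: 1+6/7x = −1+1/7x ⇒ -5/7x=2 ⇒ x=2/(-5/7)=-2.8000
Confirm numerically:
  x=-2.220: |R|=0.68547 <1
  x=-2.165: |R|=0.65357 <1
  x=-1.640: |R|=0.32870 <1
  x=-1.217: |R|=0.03675 <1
  x=-3.359: |R|=1.26981 >1
  x=-3.331: |R|=1.25699 >1
  x=-3.273: |R|=1.23022 >1
So |R|<1 on (-2.8000, 0).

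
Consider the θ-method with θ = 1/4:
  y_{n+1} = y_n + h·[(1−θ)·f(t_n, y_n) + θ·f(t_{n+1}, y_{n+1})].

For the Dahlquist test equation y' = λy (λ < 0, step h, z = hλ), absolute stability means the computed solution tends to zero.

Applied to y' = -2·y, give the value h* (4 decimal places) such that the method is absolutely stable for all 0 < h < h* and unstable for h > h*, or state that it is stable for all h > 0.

Set f=λy, z=hλ:
  y_{n+1} = y_n + z·[3/4·y_n + 1/4·y_{n+1}] ⇒ (1 − 1/4z)y_{n+1} = (1 + 3/4z)y_n
  R(z) = (1 + 3/4z)/(1 − 1/4z).

Solve |R(x)|<1 on ℝ⁻.
x=-0.61: |R|=0.4707
R=−1: 1+3/4x = −1+1/4x ⇒ -1/2x=2 ⇒ x=2/(-1/2)=-4.0000
Confirm numerically:
  x=-3.098: |R|=0.74584 <1
  x=-2.336: |R|=0.47475 <1
  x=-2.125: |R|=0.38776 <1
  x=-1.928: |R|=0.30094 <1
  x=-4.509: |R|=1.11964 >1
  x=-4.428: |R|=1.10157 >1
  x=-4.262: |R|=1.06342 >1
Stable set (-4.0000, 0).

(-4.0000,0); λ=-2 ⇒ h* = (4)/2 = 2.0000.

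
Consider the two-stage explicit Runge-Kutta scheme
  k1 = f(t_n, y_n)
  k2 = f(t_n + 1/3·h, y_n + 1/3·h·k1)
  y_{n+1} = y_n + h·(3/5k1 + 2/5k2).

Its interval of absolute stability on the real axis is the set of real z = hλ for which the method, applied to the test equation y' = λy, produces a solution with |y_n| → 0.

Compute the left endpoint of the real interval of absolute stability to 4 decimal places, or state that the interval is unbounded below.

z* = -7.5000.

Test eqn y'=λy, z=hλ:
  k1=λy_n ⇒ h·k1=z·y_n;  k2=λ(1+1/3z)y_n ⇒ h·k2=z(1+1/3z)y_n
  y_{n+1}/y_n = 1 + 3/5z + 2/5z(1+1/3z) = 1 + z + 2/15z²
  so R(z) = 1 + z + 2/15z².

Find x<0 with |R(x)|<1.
x=-0.9: |R|=0.2080
R=1: x+2/15x²=0 ⇒ x=−15/2=-7.5000; min R=1−1/(4·2/15)=-0.8750>−1
Confirm numerically:
  x=-6.859: |R|=0.41378 <1
  x=-4.142: |R|=0.85451 <1
  x=-3.526: |R|=0.86831 <1
  x=-7.785: |R|=1.29583 >1
  x=-7.656: |R|=1.15924 >1
  x=-7.628: |R|=1.13018 >1
Stable set (-7.5000, 0).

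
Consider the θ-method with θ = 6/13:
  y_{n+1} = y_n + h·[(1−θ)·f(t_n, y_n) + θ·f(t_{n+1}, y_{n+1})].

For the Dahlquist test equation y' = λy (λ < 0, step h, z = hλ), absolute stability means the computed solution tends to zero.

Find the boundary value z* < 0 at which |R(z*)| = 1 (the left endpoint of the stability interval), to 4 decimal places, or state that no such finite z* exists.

z* = -26.0000.

On y'=λy, z=hλ:
  y_{n+1} = y_n + z·[7/13·y_n + 6/13·y_{n+1}] ⇒ (1 − 6/13z)y_{n+1} = (1 + 7/13z)y_n
  ⇒ R(z) = (1 + 7/13z)/(1 − 6/13z).

Find x<0 with |R(x)|<1.
x=-1.17: |R|=0.2403
R=−1: 1+7/13x = −1+6/13x ⇒ -1/13x=2 ⇒ x=2/(-1/13)=-26.0000
Confirm numerically:
  x=-25.345: |R|=0.99603 <1
  x=-24.678: |R|=0.99179 <1
  x=-13.718: |R|=0.87113 <1
  x=-26.237: |R|=1.00139 >1
  x=-26.181: |R|=1.00106 >1
  x=-26.067: |R|=1.00040 >1
Stable set (-26.0000, 0).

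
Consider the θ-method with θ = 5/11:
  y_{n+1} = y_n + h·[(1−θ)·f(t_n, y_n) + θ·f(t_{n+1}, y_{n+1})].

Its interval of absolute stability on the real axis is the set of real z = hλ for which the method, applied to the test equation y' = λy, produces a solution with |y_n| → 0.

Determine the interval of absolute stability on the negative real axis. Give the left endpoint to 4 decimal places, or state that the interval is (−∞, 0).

Test eqn y'=λy, z=hλ:
  y_{n+1} = y_n + z·[6/11·y_n + 5/11·y_{n+1}] ⇒ (1 − 5/11z)y_{n+1} = (1 + 6/11z)y_n
  so R(z) = (1 + 6/11z)/(1 − 5/11z).

Find x<0 with |R(x)|<1.
x=-1.09: |R|=0.2711
R=−1: 1+6/11x = −1+5/11x ⇒ -1/11x=2 ⇒ x=2/(-1/11)=-22.0000
Confirm numerically:
  x=-17.625: |R|=0.95586 <1
  x=-12.335: |R|=0.86701 <1
  x=-9.200: |R|=0.77544 <1
  x=-22.411: |R|=1.00334 >1
  x=-22.132: |R|=1.00108 >1
  x=-22.036: |R|=1.00030 >1
So |R|<1 on (-22.0000, 0).

z∈(-22.0000,0).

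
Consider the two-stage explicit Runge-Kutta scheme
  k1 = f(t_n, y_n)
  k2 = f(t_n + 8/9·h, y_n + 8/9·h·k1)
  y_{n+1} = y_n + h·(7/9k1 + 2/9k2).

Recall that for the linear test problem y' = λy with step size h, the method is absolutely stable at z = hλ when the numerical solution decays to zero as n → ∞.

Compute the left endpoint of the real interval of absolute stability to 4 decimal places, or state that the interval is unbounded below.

Test eqn y'=λy, z=hλ:
  k1=λy_n ⇒ h·k1=z·y_n;  k2=λ(1+8/9z)y_n ⇒ h·k2=z(1+8/9z)y_n
  y_{n+1}/y_n = 1 + 7/9z + 2/9z(1+8/9z) = 1 + z + 16/81z²
  Hence R(z) = 1 + z + 16/81z².

Solve |R(x)|<1 on ℝ⁻.
x=-1.4: |R|=0.0128
R=1: x+16/81x²=0 ⇒ x=−81/16=-5.0625; min R=1−1/(4·16/81)=-0.2656>−1
Confirm numerically:
  x=-3.928: |R|=0.11974 <1
  x=-3.044: |R|=0.21369 <1
  x=-2.782: |R|=0.25321 <1
  x=-2.341: |R|=0.25848 <1
  x=-5.274: |R|=1.22034 >1
  x=-5.203: |R|=1.14440 >1
Interval (-5.0625, 0).

left endpoint -5.0625.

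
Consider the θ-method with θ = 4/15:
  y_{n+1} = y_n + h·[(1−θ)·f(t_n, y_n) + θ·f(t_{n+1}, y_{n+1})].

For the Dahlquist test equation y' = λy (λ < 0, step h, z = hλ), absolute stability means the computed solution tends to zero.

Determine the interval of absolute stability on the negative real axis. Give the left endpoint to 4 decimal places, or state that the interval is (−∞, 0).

z∈(-4.2857,0).

On y'=λy, z=hλ:
  y_{n+1} = y_n + z·[11/15·y_n + 4/15·y_{n+1}] ⇒ (1 − 4/15z)y_{n+1} = (1 + 11/15z)y_n
  R(z) = (1 + 11/15z)/(1 − 4/15z).

Solve |R(x)|<1 on ℝ⁻.
x=-1.44: |R|=0.0405
R=−1: 1+11/15x = −1+4/15x ⇒ -7/15x=2 ⇒ x=2/(-7/15)=-4.2857
Confirm numerically:
  x=-4.060: |R|=0.94942 <1
  x=-3.037: |R|=0.67802 <1
  x=-2.336: |R|=0.43937 <1
  x=-2.160: |R|=0.37056 <1
  x=-4.790: |R|=1.10334 >1
  x=-4.788: |R|=1.10295 >1
  x=-4.564: |R|=1.05858 >1
Stable set (-4.2857, 0).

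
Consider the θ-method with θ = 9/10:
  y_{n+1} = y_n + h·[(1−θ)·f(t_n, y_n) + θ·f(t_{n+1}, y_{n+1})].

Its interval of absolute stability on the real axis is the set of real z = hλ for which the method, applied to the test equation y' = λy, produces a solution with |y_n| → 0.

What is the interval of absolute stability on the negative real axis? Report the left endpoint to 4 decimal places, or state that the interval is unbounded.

On y'=λy, z=hλ:
  y_{n+1} = y_n + z·[1/10·y_n + 9/10·y_{n+1}] ⇒ (1 − 9/10z)y_{n+1} = (1 + 1/10z)y_n
  so R(z) = (1 + 1/10z)/(1 − 9/10z).

Need |R(x)|<1, x<0.
x=-0.93: |R|=0.4937
x=-2: |R|=0.2857
x=-10: |R|=0.0000
x=-100: |R|=0.0989
θ=9/10≥1/2 ⇒ |1+1/10x|<|1−9/10x| ∀x<0 ⇒ unbounded interval.

(−∞, 0) — no finite endpoint.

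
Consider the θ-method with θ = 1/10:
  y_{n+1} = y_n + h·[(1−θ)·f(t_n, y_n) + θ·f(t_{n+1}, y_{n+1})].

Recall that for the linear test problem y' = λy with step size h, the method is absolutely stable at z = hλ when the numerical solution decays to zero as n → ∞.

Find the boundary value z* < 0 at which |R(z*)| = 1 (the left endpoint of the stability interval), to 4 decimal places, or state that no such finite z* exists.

With y'=λy (z=hλ):
  y_{n+1} = y_n + z·[9/10·y_n + 1/10·y_{n+1}] ⇒ (1 − 1/10z)y_{n+1} = (1 + 9/10z)y_n
  Hence R(z) = (1 + 9/10z)/(1 − 1/10z).

Solve |R(x)|<1 on ℝ⁻.
x=-1.75: |R|=0.4894
R=−1: 1+9/10x = −1+1/10x ⇒ -4/5x=2 ⇒ x=2/(-4/5)=-2.5000
Confirm numerically:
  x=-2.459: |R|=0.97367 <1
  x=-2.300: |R|=0.86992 <1
  x=-2.125: |R|=0.75258 <1
  x=-1.588: |R|=0.37038 <1
  x=-2.974: |R|=1.29228 >1
  x=-2.846: |R|=1.21548 >1
  x=-2.610: |R|=1.06979 >1
Stable set (-2.5000, 0).

left endpoint -2.5000.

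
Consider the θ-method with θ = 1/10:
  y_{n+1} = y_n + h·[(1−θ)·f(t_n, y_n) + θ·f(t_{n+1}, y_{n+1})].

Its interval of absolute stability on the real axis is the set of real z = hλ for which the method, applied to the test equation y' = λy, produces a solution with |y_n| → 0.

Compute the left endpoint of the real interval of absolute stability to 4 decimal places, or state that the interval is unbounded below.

left endpoint -2.5000.

With y'=λy (z=hλ):
  y_{n+1} = y_n + z·[9/10·y_n + 1/10·y_{n+1}] ⇒ (1 − 1/10z)y_{n+1} = (1 + 9/10z)y_n
  ⇒ R(z) = (1 + 9/10z)/(1 − 1/10z).

Solve |R(x)|<1 on ℝ⁻.
x=-1: |R|=0.0909
R=−1: 1+9/10x = −1+1/10x ⇒ -4/5x=2 ⇒ x=2/(-4/5)=-2.5000
Confirm numerically:
  x=-2.420: |R|=0.94847 <1
  x=-2.067: |R|=0.71294 <1
  x=-1.945: |R|=0.62830 <1
  x=-2.993: |R|=1.30355 >1
  x=-2.968: |R|=1.28871 >1
Stable set (-2.5000, 0).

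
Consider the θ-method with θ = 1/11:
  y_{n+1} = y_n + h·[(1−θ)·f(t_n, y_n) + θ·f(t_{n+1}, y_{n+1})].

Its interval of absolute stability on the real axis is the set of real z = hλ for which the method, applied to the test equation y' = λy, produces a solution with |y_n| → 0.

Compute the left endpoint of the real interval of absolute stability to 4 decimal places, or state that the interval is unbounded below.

z* = -2.4444.

With y'=λy (z=hλ):
  y_{n+1} = y_n + z·[10/11·y_n + 1/11·y_{n+1}] ⇒ (1 − 1/11z)y_{n+1} = (1 + 10/11z)y_n
  Hence R(z) = (1 + 10/11z)/(1 − 1/11z).

Find x<0 with |R(x)|<1.
x=-1.33: |R|=0.1865
R=−1: 1+10/11x = −1+1/11x ⇒ -9/11x=2 ⇒ x=2/(-9/11)=-2.4444
Confirm numerically:
  x=-2.416: |R|=0.98092 <1
  x=-1.384: |R|=0.22933 <1
  x=-1.150: |R|=0.04115 <1
  x=-3.017: |R|=1.36763 >1
  x=-2.798: |R|=1.23061 >1
Stable set (-2.4444, 0).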